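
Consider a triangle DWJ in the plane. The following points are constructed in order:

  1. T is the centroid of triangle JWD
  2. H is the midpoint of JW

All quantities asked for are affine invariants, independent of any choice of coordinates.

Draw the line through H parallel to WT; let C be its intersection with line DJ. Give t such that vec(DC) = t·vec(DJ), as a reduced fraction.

Choose coordinates D = (0, 0), W = (1, 0), J = (0, 1).
1. T is the centroid of triangle JWD ⇒ T = (1/3, 1/3)
2. H is the midpoint of JW ⇒ H = (1/2, 1/2)
through H parallel to WT: direction (-2/3, 1/3); meets DJ at C = (0, 3/4)
C = D + t·(J−D) with t = 3/4

t = 3/4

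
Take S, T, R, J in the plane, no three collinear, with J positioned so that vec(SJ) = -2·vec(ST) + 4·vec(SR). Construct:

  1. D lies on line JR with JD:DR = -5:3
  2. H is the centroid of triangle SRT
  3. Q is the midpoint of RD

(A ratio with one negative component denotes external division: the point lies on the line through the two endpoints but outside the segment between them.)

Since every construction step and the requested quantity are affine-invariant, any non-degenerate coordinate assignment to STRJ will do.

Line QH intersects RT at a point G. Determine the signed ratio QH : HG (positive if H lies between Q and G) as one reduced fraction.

QH:HG = 5/4

Choose coordinates S = (0, 0), T = (1, 0), R = (0, 1), J = (-2, 4).
1. D lies on line JR with JD:DR = -5:3 ⇒ D = (3, -7/2)
2. H is the centroid of triangle SRT ⇒ H = (1/3, 1/3)
3. Q is the midpoint of RD ⇒ Q = (3/2, -5/4)
line QH meets RT at G = (-3/5, 8/5)
H = Q + t·(G−Q) with t = 5/9, so QH:HG = 5/9:4/9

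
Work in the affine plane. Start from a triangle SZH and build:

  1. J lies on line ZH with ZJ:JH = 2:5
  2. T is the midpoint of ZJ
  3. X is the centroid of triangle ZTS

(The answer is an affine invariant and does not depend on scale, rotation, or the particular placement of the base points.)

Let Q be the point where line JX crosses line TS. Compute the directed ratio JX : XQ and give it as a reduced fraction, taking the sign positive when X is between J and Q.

Choose coordinates S = (0, 0), Z = (1, 0), H = (0, 1).
1. J lies on line ZH with ZJ:JH = 2:5 ⇒ J = (5/7, 2/7)
2. T is the midpoint of ZJ ⇒ T = (6/7, 1/7)
3. X is the centroid of triangle ZTS ⇒ X = (13/21, 1/21)
line JX meets TS at Q = (9/14, 3/28)
X = J + t·(Q−J) with t = 4/3, so JX:XQ = 4/3:-1/3

JX:XQ = -4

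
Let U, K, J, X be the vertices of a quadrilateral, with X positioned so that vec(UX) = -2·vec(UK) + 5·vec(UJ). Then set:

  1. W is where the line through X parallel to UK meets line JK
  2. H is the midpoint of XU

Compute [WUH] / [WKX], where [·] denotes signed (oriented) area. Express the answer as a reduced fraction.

Work in coordinates with U = (0, 0), K = (1, 0), J = (0, 1), X = (-2, 5).
1. W is where the line through X parallel to UK meets line JK ⇒ W = (-4, 5)
2. H is the midpoint of XU ⇒ H = (-1, 5/2)
2·[WUH] = 5, 2·[WKX] = 10
[WUH]:[WKX] = 5:10 = 1/2

[WUH]:[WKX] = 1/2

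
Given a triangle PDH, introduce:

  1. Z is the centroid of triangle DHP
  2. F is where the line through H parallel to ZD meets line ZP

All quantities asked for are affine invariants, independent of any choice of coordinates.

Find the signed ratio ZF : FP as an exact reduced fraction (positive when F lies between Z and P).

Set P = (0, 0), D = (1, 0), H = (0, 1); any affine frame gives the same invariant.
1. Z is the centroid of triangle DHP ⇒ Z = (1/3, 1/3)
2. F is where the line through H parallel to ZD meets line ZP ⇒ F = (2/3, 2/3)
F = Z + t·(P−Z) with t = -1, so ZF:FP = t:(1−t) = -1:2

ZF:FP = -1/2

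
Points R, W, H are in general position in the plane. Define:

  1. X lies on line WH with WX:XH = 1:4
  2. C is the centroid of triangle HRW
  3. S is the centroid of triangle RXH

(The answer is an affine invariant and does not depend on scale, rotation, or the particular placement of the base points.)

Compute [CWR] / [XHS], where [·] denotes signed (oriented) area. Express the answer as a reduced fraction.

[CWR]:[XHS] = -5/4

Set R = (0, 0), W = (1, 0), H = (0, 1); any affine frame gives the same invariant.
1. X lies on line WH with WX:XH = 1:4 ⇒ X = (4/5, 1/5)
2. C is the centroid of triangle HRW ⇒ C = (1/3, 1/3)
3. S is the centroid of triangle RXH ⇒ S = (4/15, 2/5)
2·[CWR] = -1/3, 2·[XHS] = 4/15
[CWR]:[XHS] = -1/3:4/15 = -5/4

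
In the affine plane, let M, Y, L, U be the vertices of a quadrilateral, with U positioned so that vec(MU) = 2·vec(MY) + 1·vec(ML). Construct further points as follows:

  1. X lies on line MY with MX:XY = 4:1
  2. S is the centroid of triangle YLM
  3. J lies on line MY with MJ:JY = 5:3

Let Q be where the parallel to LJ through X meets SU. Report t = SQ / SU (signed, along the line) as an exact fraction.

t = 31/250

Choose coordinates M = (0, 0), Y = (1, 0), L = (0, 1), U = (2, 1).
1. X lies on line MY with MX:XY = 4:1 ⇒ X = (4/5, 0)
2. S is the centroid of triangle YLM ⇒ S = (1/3, 1/3)
3. J lies on line MY with MJ:JY = 5:3 ⇒ J = (5/8, 0)
through X parallel to LJ: direction (5/8, -1); meets SU at Q = (27/50, 52/125)
Q = S + t·(U−S) with t = 31/250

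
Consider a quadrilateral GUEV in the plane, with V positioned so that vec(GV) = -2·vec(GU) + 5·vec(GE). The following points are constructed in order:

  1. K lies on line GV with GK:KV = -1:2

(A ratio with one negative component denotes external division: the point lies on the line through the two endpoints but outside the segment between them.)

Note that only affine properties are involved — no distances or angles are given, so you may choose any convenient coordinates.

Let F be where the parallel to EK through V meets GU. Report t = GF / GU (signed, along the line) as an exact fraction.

t = -1/3

Work in coordinates with G = (0, 0), U = (1, 0), E = (0, 1), V = (-2, 5).
1. K lies on line GV with GK:KV = -1:2 ⇒ K = (2, -5)
through V parallel to EK: direction (2, -6); meets GU at F = (-1/3, 0)
F = G + t·(U−G) with t = -1/3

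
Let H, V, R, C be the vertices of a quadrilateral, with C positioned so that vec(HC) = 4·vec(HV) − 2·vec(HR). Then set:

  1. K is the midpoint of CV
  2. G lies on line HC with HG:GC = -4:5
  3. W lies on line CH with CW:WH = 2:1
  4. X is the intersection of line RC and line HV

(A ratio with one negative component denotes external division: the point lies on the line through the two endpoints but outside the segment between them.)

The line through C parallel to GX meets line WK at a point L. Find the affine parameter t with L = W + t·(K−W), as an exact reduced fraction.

Assign H = (0, 0), V = (1, 0), R = (0, 1), C = (4, -2) — the answer is frame-independent, so this choice is without loss of generality.
1. K is the midpoint of CV ⇒ K = (5/2, -1)
2. G lies on line HC with HG:GC = -4:5 ⇒ G = (-16, 8)
3. W lies on line CH with CW:WH = 2:1 ⇒ W = (4/3, -2/3)
4. X is the intersection of line RC and line HV ⇒ X = (4/3, 0)
through C parallel to GX: direction (52/3, -8); meets WK at L = (3/4, -1/2)
L = W + t·(K−W) with t = -1/2

t = -1/2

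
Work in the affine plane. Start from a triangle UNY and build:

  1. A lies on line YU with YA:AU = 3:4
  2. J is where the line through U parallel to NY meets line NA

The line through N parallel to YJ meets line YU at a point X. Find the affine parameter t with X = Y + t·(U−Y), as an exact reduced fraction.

t = 3/4

Work in coordinates with U = (0, 0), N = (1, 0), Y = (0, 1).
1. A lies on line YU with YA:AU = 3:4 ⇒ A = (0, 4/7)
2. J is where the line through U parallel to NY meets line NA ⇒ J = (-4/3, 4/3)
through N parallel to YJ: direction (-4/3, 1/3); meets YU at X = (0, 1/4)
X = Y + t·(U−Y) with t = 3/4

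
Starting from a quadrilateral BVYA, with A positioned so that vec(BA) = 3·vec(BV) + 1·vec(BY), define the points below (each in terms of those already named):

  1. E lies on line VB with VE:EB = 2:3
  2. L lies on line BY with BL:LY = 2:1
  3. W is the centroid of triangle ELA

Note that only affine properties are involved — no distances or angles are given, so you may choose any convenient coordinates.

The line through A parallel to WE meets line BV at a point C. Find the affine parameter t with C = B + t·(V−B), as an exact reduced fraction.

t = 48/25

Assign B = (0, 0), V = (1, 0), Y = (0, 1), A = (3, 1) — the answer is frame-independent, so this choice is without loss of generality.
1. E lies on line VB with VE:EB = 2:3 ⇒ E = (3/5, 0)
2. L lies on line BY with BL:LY = 2:1 ⇒ L = (0, 2/3)
3. W is the centroid of triangle ELA ⇒ W = (6/5, 5/9)
through A parallel to WE: direction (-3/5, -5/9); meets BV at C = (48/25, 0)
C = B + t·(V−B) with t = 48/25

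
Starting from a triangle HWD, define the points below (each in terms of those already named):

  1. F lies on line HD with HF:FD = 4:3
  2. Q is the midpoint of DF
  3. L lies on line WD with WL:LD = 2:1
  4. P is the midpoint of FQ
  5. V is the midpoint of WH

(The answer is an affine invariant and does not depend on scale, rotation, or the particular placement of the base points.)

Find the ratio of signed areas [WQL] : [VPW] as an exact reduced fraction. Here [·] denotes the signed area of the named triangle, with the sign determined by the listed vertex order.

Assign H = (0, 0), W = (1, 0), D = (0, 1) — the answer is frame-independent, so this choice is without loss of generality.
1. F lies on line HD with HF:FD = 4:3 ⇒ F = (0, 4/7)
2. Q is the midpoint of DF ⇒ Q = (0, 11/14)
3. L lies on line WD with WL:LD = 2:1 ⇒ L = (1/3, 2/3)
4. P is the midpoint of FQ ⇒ P = (0, 19/28)
5. V is the midpoint of WH ⇒ V = (1/2, 0)
2·[WQL] = -1/7, 2·[VPW] = -19/56
[WQL]:[VPW] = -1/7:-19/56 = 8/19

[WQL]:[VPW] = 8/19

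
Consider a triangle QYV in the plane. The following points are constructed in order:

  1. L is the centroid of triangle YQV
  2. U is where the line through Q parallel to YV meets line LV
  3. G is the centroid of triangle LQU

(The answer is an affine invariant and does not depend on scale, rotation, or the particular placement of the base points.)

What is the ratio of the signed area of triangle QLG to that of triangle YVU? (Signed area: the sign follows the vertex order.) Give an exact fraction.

Set Q = (0, 0), Y = (1, 0), V = (0, 1); any affine frame gives the same invariant.
1. L is the centroid of triangle YQV ⇒ L = (1/3, 1/3)
2. U is where the line through Q parallel to YV meets line LV ⇒ U = (1, -1)
3. G is the centroid of triangle LQU ⇒ G = (4/9, -2/9)
2·[QLG] = -2/9, 2·[YVU] = 1
[QLG]:[YVU] = -2/9:1 = -2/9

[QLG]:[YVU] = -2/9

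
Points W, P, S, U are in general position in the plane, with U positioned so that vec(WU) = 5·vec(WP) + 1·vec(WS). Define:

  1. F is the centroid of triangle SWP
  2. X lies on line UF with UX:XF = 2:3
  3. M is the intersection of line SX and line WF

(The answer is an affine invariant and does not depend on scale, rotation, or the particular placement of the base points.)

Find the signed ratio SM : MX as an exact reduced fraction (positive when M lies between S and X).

Set W = (0, 0), P = (1, 0), S = (0, 1), U = (5, 1); any affine frame gives the same invariant.
1. F is the centroid of triangle SWP ⇒ F = (1/3, 1/3)
2. X lies on line UF with UX:XF = 2:3 ⇒ X = (47/15, 11/15)
3. M is the intersection of line SX and line WF ⇒ M = (47/51, 47/51)
M = S + t·(X−S) with t = 5/17, so SM:MX = t:(1−t) = 5/17:12/17

SM:MX = 5/12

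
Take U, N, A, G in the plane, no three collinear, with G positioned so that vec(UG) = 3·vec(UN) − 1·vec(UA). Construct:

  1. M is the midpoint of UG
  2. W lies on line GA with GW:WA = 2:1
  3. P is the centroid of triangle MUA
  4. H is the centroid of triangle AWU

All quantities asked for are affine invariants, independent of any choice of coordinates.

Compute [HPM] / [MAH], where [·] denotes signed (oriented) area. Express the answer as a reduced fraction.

Assign U = (0, 0), N = (1, 0), A = (0, 1), G = (3, -1) — the answer is frame-independent, so this choice is without loss of generality.
1. M is the midpoint of UG ⇒ M = (3/2, -1/2)
2. W lies on line GA with GW:WA = 2:1 ⇒ W = (1, 1/3)
3. P is the centroid of triangle MUA ⇒ P = (1/2, 1/6)
4. H is the centroid of triangle AWU ⇒ H = (1/3, 4/9)
2·[HPM] = 1/6, 2·[MAH] = 1/3
[HPM]:[MAH] = 1/6:1/3 = 1/2

[HPM]:[MAH] = 1/2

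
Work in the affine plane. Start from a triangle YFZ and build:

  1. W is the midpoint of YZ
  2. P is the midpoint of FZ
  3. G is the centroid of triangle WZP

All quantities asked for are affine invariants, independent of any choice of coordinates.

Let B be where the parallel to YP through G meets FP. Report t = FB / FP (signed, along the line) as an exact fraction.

Assign Y = (0, 0), F = (1, 0), Z = (0, 1) — the answer is frame-independent, so this choice is without loss of generality.
1. W is the midpoint of YZ ⇒ W = (0, 1/2)
2. P is the midpoint of FZ ⇒ P = (1/2, 1/2)
3. G is the centroid of triangle WZP ⇒ G = (1/6, 2/3)
through G parallel to YP: direction (1/2, 1/2); meets FP at B = (1/4, 3/4)
B = F + t·(P−F) with t = 3/2

t = 3/2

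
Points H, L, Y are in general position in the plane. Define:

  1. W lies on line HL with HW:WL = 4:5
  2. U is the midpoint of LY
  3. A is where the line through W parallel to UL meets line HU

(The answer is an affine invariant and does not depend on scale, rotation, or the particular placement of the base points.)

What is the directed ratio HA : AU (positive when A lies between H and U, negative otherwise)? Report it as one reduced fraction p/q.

Work in coordinates with H = (0, 0), L = (1, 0), Y = (0, 1).
1. W lies on line HL with HW:WL = 4:5 ⇒ W = (4/9, 0)
2. U is the midpoint of LY ⇒ U = (1/2, 1/2)
3. A is where the line through W parallel to UL meets line HU ⇒ A = (2/9, 2/9)
A = H + t·(U−H) with t = 4/9, so HA:AU = t:(1−t) = 4/9:5/9

HA:AU = 4/5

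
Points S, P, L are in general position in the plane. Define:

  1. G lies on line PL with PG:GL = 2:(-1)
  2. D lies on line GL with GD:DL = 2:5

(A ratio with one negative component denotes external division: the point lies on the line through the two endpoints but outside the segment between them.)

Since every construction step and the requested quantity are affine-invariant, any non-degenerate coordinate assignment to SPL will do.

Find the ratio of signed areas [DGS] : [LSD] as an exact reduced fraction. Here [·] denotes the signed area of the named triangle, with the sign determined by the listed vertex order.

Work in coordinates with S = (0, 0), P = (1, 0), L = (0, 1).
1. G lies on line PL with PG:GL = 2:(-1) ⇒ G = (-1, 2)
2. D lies on line GL with GD:DL = 2:5 ⇒ D = (-5/7, 12/7)
2·[DGS] = 2/7, 2·[LSD] = -5/7
[DGS]:[LSD] = 2/7:-5/7 = -2/5

[DGS]:[LSD] = -2/5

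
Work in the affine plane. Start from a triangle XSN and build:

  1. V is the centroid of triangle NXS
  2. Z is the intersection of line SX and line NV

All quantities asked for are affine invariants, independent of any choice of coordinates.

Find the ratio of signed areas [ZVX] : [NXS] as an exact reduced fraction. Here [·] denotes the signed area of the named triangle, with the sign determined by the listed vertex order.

Assign X = (0, 0), S = (1, 0), N = (0, 1) — the answer is frame-independent, so this choice is without loss of generality.
1. V is the centroid of triangle NXS ⇒ V = (1/3, 1/3)
2. Z is the intersection of line SX and line NV ⇒ Z = (1/2, 0)
2·[ZVX] = 1/6, 2·[NXS] = 1
[ZVX]:[NXS] = 1/6:1 = 1/6

[ZVX]:[NXS] = 1/6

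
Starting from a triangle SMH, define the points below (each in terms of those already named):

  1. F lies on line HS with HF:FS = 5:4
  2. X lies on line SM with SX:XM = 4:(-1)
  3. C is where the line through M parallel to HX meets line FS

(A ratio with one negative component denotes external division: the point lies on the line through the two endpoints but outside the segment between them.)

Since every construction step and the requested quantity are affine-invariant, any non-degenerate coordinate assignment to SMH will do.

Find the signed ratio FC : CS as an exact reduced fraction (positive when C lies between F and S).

FC:CS = -11/27

Work in coordinates with S = (0, 0), M = (1, 0), H = (0, 1).
1. F lies on line HS with HF:FS = 5:4 ⇒ F = (0, 4/9)
2. X lies on line SM with SX:XM = 4:(-1) ⇒ X = (4/3, 0)
3. C is where the line through M parallel to HX meets line FS ⇒ C = (0, 3/4)
C = F + t·(S−F) with t = -11/16, so FC:CS = t:(1−t) = -11/16:27/16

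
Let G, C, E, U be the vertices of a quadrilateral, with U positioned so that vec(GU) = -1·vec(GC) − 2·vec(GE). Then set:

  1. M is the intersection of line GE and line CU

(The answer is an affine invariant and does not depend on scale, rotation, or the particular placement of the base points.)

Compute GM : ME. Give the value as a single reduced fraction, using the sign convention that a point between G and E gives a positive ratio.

GM:ME = -1/2

Set G = (0, 0), C = (1, 0), E = (0, 1), U = (-1, -2); any affine frame gives the same invariant.
1. M is the intersection of line GE and line CU ⇒ M = (0, -1)
M = G + t·(E−G) with t = -1, so GM:ME = t:(1−t) = -1:2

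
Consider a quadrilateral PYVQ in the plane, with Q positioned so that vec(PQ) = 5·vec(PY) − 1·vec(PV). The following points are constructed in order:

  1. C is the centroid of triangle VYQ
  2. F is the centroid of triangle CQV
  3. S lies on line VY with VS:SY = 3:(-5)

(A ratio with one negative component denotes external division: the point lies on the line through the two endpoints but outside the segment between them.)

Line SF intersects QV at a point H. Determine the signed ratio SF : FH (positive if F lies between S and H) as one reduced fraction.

SF:FH = -29/2

Work in coordinates with P = (0, 0), Y = (1, 0), V = (0, 1), Q = (5, -1).
1. C is the centroid of triangle VYQ ⇒ C = (2, 0)
2. F is the centroid of triangle CQV ⇒ F = (7/3, 0)
3. S lies on line VY with VS:SY = 3:(-5) ⇒ S = (-3/2, 5/2)
line SF meets QV at H = (60/29, 5/29)
F = S + t·(H−S) with t = 29/27, so SF:FH = 29/27:-2/27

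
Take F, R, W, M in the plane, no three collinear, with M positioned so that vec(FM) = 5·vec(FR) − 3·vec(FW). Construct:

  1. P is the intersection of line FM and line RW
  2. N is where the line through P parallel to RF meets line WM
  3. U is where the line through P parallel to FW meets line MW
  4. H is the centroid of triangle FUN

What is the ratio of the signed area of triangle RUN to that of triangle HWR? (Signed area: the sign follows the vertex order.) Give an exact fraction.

[RUN]:[HWR] = -3

Assign F = (0, 0), R = (1, 0), W = (0, 1), M = (5, -3) — the answer is frame-independent, so this choice is without loss of generality.
1. P is the intersection of line FM and line RW ⇒ P = (5/2, -3/2)
2. N is where the line through P parallel to RF meets line WM ⇒ N = (25/8, -3/2)
3. U is where the line through P parallel to FW meets line MW ⇒ U = (5/2, -1)
4. H is the centroid of triangle FUN ⇒ H = (15/8, -5/6)
2·[RUN] = -1/8, 2·[HWR] = 1/24
[RUN]:[HWR] = -1/8:1/24 = -3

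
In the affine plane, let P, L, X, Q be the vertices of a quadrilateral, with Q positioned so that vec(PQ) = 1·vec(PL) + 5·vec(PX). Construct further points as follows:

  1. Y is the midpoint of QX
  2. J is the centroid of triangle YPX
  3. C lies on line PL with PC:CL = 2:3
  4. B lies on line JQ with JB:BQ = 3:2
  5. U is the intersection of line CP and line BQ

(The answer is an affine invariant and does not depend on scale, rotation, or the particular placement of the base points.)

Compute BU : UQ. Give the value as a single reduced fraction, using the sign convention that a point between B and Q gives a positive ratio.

Assign P = (0, 0), L = (1, 0), X = (0, 1), Q = (1, 5) — the answer is frame-independent, so this choice is without loss of generality.
1. Y is the midpoint of QX ⇒ Y = (1/2, 3)
2. J is the centroid of triangle YPX ⇒ J = (1/6, 4/3)
3. C lies on line PL with PC:CL = 2:3 ⇒ C = (2/5, 0)
4. B lies on line JQ with JB:BQ = 3:2 ⇒ B = (2/3, 53/15)
5. U is the intersection of line CP and line BQ ⇒ U = (-3/22, 0)
U = B + t·(Q−B) with t = -53/22, so BU:UQ = t:(1−t) = -53/22:75/22

BU:UQ = -53/75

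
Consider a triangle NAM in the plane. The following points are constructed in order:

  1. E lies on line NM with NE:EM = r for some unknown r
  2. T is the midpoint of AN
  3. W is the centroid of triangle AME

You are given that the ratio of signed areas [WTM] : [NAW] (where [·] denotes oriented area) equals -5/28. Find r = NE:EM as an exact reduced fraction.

Set N = (0, 0), A = (1, 0), M = (0, 1); any affine frame gives the same invariant.
1. With NE:EM = r, write λ = r/(r+1) so E = N + λ·(M−N); E is affine-linear in λ
2. T is the midpoint of AN ⇒ T = (1/2, 0)
3. W is the centroid of triangle AME ⇒ W is an affine combination of earlier points and hence also affine-linear in λ
Every point depending on E is an affine combination of E and λ-independent points, so each such coordinate is linear in λ; the λ² term in each signed area is a multiple of (M−N)×(M−N) = 0, so 2·[WTM] and 2·[NAW] are each linear in λ. Evaluating at λ=0 and λ=1:
  2·[WTM] = -1/6·λ,   2·[NAW] = 1/3·λ + 1/3
So [WTM]:[NAW] = (-1/6·λ) / (1/3·λ + 1/3). Setting this equal to -5/28:
  -1/6·λ = -5/28·(1/3·λ + 1/3)  ⇒  λ = 5/9
Then r = λ/(1−λ) = (5/9)/(4/9) = 5/4. Check: with r = 5/4, E = (0, 5/9) and [WTM]:[NAW] = -5/28 as required.

r = 5/4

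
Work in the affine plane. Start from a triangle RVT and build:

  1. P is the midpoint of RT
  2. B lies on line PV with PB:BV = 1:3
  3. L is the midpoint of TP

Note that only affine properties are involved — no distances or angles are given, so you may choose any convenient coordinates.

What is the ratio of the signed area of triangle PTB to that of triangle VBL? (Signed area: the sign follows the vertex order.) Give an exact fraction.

Assign R = (0, 0), V = (1, 0), T = (0, 1) — the answer is frame-independent, so this choice is without loss of generality.
1. P is the midpoint of RT ⇒ P = (0, 1/2)
2. B lies on line PV with PB:BV = 1:3 ⇒ B = (1/4, 3/8)
3. L is the midpoint of TP ⇒ L = (0, 3/4)
2·[PTB] = -1/8, 2·[VBL] = -3/16
[PTB]:[VBL] = -1/8:-3/16 = 2/3

[PTB]:[VBL] = 2/3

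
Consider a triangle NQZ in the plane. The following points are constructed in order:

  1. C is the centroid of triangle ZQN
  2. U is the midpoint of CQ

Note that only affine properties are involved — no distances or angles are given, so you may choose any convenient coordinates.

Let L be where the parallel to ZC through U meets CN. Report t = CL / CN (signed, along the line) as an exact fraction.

Work in coordinates with N = (0, 0), Q = (1, 0), Z = (0, 1).
1. C is the centroid of triangle ZQN ⇒ C = (1/3, 1/3)
2. U is the midpoint of CQ ⇒ U = (2/3, 1/6)
through U parallel to ZC: direction (1/3, -2/3); meets CN at L = (1/2, 1/2)
L = C + t·(N−C) with t = -1/2

t = -1/2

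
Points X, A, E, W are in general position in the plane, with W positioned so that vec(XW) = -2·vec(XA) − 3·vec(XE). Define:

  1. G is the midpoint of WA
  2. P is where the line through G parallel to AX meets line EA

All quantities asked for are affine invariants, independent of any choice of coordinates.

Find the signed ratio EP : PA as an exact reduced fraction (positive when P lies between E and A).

EP:PA = -5/3

Set X = (0, 0), A = (1, 0), E = (0, 1), W = (-2, -3); any affine frame gives the same invariant.
1. G is the midpoint of WA ⇒ G = (-1/2, -3/2)
2. P is where the line through G parallel to AX meets line EA ⇒ P = (5/2, -3/2)
P = E + t·(A−E) with t = 5/2, so EP:PA = t:(1−t) = 5/2:-3/2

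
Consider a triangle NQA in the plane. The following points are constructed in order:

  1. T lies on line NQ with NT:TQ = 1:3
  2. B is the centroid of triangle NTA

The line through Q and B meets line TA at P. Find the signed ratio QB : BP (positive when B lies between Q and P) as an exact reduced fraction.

Choose coordinates N = (0, 0), Q = (1, 0), A = (0, 1).
1. T lies on line NQ with NT:TQ = 1:3 ⇒ T = (1/4, 0)
2. B is the centroid of triangle NTA ⇒ B = (1/12, 1/3)
line QB meets TA at P = (7/40, 3/10)
B = Q + t·(P−Q) with t = 10/9, so QB:BP = 10/9:-1/9

QB:BP = -10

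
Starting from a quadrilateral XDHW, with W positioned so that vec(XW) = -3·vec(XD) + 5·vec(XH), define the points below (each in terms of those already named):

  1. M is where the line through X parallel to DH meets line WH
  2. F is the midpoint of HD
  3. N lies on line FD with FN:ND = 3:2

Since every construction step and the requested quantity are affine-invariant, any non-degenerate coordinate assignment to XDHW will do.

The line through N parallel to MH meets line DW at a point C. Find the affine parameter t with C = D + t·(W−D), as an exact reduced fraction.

Set X = (0, 0), D = (1, 0), H = (0, 1), W = (-3, 5); any affine frame gives the same invariant.
1. M is where the line through X parallel to DH meets line WH ⇒ M = (3, -3)
2. F is the midpoint of HD ⇒ F = (1/2, 1/2)
3. N lies on line FD with FN:ND = 3:2 ⇒ N = (4/5, 1/5)
through N parallel to MH: direction (-3, 4); meets DW at C = (1/5, 1)
C = D + t·(W−D) with t = 1/5

t = 1/5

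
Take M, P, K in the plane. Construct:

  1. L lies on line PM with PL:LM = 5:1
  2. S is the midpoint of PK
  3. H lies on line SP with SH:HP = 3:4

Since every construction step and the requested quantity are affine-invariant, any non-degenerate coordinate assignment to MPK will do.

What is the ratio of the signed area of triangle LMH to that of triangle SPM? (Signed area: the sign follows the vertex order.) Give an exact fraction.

[LMH]:[SPM] = 2/21

Set M = (0, 0), P = (1, 0), K = (0, 1); any affine frame gives the same invariant.
1. L lies on line PM with PL:LM = 5:1 ⇒ L = (1/6, 0)
2. S is the midpoint of PK ⇒ S = (1/2, 1/2)
3. H lies on line SP with SH:HP = 3:4 ⇒ H = (5/7, 2/7)
2·[LMH] = -1/21, 2·[SPM] = -1/2
[LMH]:[SPM] = -1/21:-1/2 = 2/21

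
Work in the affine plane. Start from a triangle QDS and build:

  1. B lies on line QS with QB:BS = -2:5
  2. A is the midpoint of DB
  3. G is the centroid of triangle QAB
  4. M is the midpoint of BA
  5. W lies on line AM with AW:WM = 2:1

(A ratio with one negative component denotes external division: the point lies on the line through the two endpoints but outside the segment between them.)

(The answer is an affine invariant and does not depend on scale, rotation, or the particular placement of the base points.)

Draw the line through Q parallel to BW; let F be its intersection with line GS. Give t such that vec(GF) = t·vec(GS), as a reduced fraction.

t = 4/13

Work in coordinates with Q = (0, 0), D = (1, 0), S = (0, 1).
1. B lies on line QS with QB:BS = -2:5 ⇒ B = (0, -2/3)
2. A is the midpoint of DB ⇒ A = (1/2, -1/3)
3. G is the centroid of triangle QAB ⇒ G = (1/6, -1/3)
4. M is the midpoint of BA ⇒ M = (1/4, -1/2)
5. W lies on line AM with AW:WM = 2:1 ⇒ W = (1/3, -4/9)
through Q parallel to BW: direction (1/3, 2/9); meets GS at F = (3/26, 1/13)
F = G + t·(S−G) with t = 4/13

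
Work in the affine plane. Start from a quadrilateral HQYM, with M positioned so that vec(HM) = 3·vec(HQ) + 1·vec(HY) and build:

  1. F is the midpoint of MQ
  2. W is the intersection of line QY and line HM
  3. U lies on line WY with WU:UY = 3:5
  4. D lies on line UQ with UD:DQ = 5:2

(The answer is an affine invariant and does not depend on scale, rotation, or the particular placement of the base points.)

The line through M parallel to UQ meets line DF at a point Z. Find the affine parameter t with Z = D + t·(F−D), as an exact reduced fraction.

t = 2

Assign H = (0, 0), Q = (1, 0), Y = (0, 1), M = (3, 1) — the answer is frame-independent, so this choice is without loss of generality.
1. F is the midpoint of MQ ⇒ F = (2, 1/2)
2. W is the intersection of line QY and line HM ⇒ W = (3/4, 1/4)
3. U lies on line WY with WU:UY = 3:5 ⇒ U = (15/32, 17/32)
4. D lies on line UQ with UD:DQ = 5:2 ⇒ D = (95/112, 17/112)
through M parallel to UQ: direction (17/32, -17/32); meets DF at Z = (353/112, 95/112)
Z = D + t·(F−D) with t = 2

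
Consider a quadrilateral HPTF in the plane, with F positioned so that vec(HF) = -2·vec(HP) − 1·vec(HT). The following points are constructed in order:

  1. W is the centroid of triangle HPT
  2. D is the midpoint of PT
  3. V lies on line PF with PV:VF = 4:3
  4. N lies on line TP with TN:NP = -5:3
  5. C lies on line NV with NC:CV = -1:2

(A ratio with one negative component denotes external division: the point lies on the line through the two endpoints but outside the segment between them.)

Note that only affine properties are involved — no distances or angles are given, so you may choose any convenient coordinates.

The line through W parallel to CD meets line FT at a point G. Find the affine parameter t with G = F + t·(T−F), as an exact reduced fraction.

Choose coordinates H = (0, 0), P = (1, 0), T = (0, 1), F = (-2, -1).
1. W is the centroid of triangle HPT ⇒ W = (1/3, 1/3)
2. D is the midpoint of PT ⇒ D = (1/2, 1/2)
3. V lies on line PF with PV:VF = 4:3 ⇒ V = (-5/7, -4/7)
4. N lies on line TP with TN:NP = -5:3 ⇒ N = (5/2, -3/2)
5. C lies on line NV with NC:CV = -1:2 ⇒ C = (40/7, -17/7)
through W parallel to CD: direction (-73/14, 41/14); meets FT at G = (-35/114, 79/114)
G = F + t·(T−F) with t = 193/228

t = 193/228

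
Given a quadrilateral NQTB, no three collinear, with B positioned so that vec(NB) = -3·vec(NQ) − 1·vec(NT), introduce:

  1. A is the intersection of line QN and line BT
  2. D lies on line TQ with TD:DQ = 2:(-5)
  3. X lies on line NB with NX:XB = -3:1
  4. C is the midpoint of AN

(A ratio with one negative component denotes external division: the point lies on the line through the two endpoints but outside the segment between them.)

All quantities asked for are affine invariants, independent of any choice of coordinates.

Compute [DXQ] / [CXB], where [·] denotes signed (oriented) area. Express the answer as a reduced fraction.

Choose coordinates N = (0, 0), Q = (1, 0), T = (0, 1), B = (-3, -1).
1. A is the intersection of line QN and line BT ⇒ A = (-3/2, 0)
2. D lies on line TQ with TD:DQ = 2:(-5) ⇒ D = (-2/3, 5/3)
3. X lies on line NB with NX:XB = -3:1 ⇒ X = (-9/2, -3/2)
4. C is the midpoint of AN ⇒ C = (-3/4, 0)
2·[DXQ] = 35/3, 2·[CXB] = 3/8
[DXQ]:[CXB] = 35/3:3/8 = 280/9

[DXQ]:[CXB] = 280/9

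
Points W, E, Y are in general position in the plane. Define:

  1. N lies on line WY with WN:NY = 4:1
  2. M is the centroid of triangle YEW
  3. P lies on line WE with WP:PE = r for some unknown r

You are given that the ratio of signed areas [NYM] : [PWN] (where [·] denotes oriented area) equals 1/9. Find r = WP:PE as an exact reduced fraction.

r = 3

Choose coordinates W = (0, 0), E = (1, 0), Y = (0, 1).
1. N lies on line WY with WN:NY = 4:1 ⇒ N = (0, 4/5)
2. M is the centroid of triangle YEW ⇒ M = (1/3, 1/3)
3. With WP:PE = r, write λ = r/(r+1) so P = W + λ·(E−W); P is affine-linear in λ
Every point depending on P is an affine combination of P and λ-independent points, so each such coordinate is linear in λ; the λ² term in each signed area is a multiple of (E−W)×(E−W) = 0, so 2·[NYM] and 2·[PWN] are each linear in λ. Evaluating at λ=0 and λ=1:
  2·[NYM] = -1/15,   2·[PWN] = -4/5·λ
So [NYM]:[PWN] = (-1/15) / (-4/5·λ). Setting this equal to 1/9:
  -1/15 = 1/9·(-4/5·λ)  ⇒  λ = 3/4
Then r = λ/(1−λ) = (3/4)/(1/4) = 3. Check: with r = 3, P = (3/4, 0) and [NYM]:[PWN] = 1/9 as required.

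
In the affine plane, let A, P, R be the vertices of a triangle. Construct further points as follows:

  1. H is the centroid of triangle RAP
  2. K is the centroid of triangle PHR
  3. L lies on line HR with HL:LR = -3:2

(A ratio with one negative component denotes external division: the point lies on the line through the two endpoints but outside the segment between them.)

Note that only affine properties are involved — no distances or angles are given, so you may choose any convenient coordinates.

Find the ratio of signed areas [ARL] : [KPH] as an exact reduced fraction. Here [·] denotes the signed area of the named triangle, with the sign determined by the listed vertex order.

Work in coordinates with A = (0, 0), P = (1, 0), R = (0, 1).
1. H is the centroid of triangle RAP ⇒ H = (1/3, 1/3)
2. K is the centroid of triangle PHR ⇒ K = (4/9, 4/9)
3. L lies on line HR with HL:LR = -3:2 ⇒ L = (-2/3, 7/3)
2·[ARL] = 2/3, 2·[KPH] = -1/9
[ARL]:[KPH] = 2/3:-1/9 = -6

[ARL]:[KPH] = -6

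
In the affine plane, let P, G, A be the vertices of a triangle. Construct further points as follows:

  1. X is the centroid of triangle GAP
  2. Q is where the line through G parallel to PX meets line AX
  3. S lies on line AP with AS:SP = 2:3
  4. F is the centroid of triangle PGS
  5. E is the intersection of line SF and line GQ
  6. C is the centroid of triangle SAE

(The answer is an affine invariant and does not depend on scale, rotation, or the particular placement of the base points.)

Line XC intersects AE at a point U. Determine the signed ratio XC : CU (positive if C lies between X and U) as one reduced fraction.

XC:CU = -3/8

Choose coordinates P = (0, 0), G = (1, 0), A = (0, 1).
1. X is the centroid of triangle GAP ⇒ X = (1/3, 1/3)
2. Q is where the line through G parallel to PX meets line AX ⇒ Q = (2/3, -1/3)
3. S lies on line AP with AS:SP = 2:3 ⇒ S = (0, 3/5)
4. F is the centroid of triangle PGS ⇒ F = (1/3, 1/5)
5. E is the intersection of line SF and line GQ ⇒ E = (8/11, -3/11)
6. C is the centroid of triangle SAE ⇒ C = (8/33, 73/165)
line XC meets AE at U = (16/33, 5/33)
C = X + t·(U−X) with t = -3/5, so XC:CU = -3/5:8/5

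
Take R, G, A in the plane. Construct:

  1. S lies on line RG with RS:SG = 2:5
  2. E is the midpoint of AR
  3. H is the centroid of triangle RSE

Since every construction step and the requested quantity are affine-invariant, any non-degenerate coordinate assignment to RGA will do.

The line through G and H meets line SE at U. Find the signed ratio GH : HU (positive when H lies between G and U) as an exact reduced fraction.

Assign R = (0, 0), G = (1, 0), A = (0, 1) — the answer is frame-independent, so this choice is without loss of generality.
1. S lies on line RG with RS:SG = 2:5 ⇒ S = (2/7, 0)
2. E is the midpoint of AR ⇒ E = (0, 1/2)
3. H is the centroid of triangle RSE ⇒ H = (2/21, 1/6)
line GH meets SE at U = (24/119, 5/34)
H = G + t·(U−G) with t = 17/15, so GH:HU = 17/15:-2/15

GH:HU = -17/2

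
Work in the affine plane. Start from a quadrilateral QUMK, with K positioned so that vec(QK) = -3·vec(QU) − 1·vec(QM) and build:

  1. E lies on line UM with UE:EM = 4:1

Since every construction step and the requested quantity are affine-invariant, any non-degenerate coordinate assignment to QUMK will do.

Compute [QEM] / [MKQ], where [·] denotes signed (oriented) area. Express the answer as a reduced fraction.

[QEM]:[MKQ] = 1/15

Choose coordinates Q = (0, 0), U = (1, 0), M = (0, 1), K = (-3, -1).
1. E lies on line UM with UE:EM = 4:1 ⇒ E = (1/5, 4/5)
2·[QEM] = 1/5, 2·[MKQ] = 3
[QEM]:[MKQ] = 1/5:3 = 1/15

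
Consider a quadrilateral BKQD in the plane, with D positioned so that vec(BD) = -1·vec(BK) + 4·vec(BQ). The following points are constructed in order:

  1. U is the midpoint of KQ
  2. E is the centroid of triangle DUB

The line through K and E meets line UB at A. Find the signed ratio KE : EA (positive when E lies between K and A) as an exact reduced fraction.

Work in coordinates with B = (0, 0), K = (1, 0), Q = (0, 1), D = (-1, 4).
1. U is the midpoint of KQ ⇒ U = (1/2, 1/2)
2. E is the centroid of triangle DUB ⇒ E = (-1/6, 3/2)
line KE meets UB at A = (9/16, 9/16)
E = K + t·(A−K) with t = 8/3, so KE:EA = 8/3:-5/3

KE:EA = -8/5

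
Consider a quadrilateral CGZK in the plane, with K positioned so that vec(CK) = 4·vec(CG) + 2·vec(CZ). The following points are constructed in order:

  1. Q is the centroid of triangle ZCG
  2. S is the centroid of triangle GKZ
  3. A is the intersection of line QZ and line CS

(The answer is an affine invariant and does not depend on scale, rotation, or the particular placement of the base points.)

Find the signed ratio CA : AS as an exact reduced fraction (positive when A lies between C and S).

Choose coordinates C = (0, 0), G = (1, 0), Z = (0, 1), K = (4, 2).
1. Q is the centroid of triangle ZCG ⇒ Q = (1/3, 1/3)
2. S is the centroid of triangle GKZ ⇒ S = (5/3, 1)
3. A is the intersection of line QZ and line CS ⇒ A = (5/13, 3/13)
A = C + t·(S−C) with t = 3/13, so CA:AS = t:(1−t) = 3/13:10/13

CA:AS = 3/10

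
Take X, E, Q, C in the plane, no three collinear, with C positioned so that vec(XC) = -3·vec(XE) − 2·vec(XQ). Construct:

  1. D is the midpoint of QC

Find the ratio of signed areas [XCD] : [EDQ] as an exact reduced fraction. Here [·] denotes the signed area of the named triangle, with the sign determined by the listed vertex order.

Assign X = (0, 0), E = (1, 0), Q = (0, 1), C = (-3, -2) — the answer is frame-independent, so this choice is without loss of generality.
1. D is the midpoint of QC ⇒ D = (-3/2, -1/2)
2·[XCD] = -3/2, 2·[EDQ] = -3
[XCD]:[EDQ] = -3/2:-3 = 1/2

[XCD]:[EDQ] = 1/2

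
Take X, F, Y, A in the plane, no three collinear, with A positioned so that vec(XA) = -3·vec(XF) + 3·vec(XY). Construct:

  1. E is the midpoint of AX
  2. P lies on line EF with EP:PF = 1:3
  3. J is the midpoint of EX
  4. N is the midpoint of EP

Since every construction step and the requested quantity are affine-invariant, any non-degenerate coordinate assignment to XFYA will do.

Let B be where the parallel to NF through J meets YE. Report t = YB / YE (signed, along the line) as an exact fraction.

t = 7/4

Choose coordinates X = (0, 0), F = (1, 0), Y = (0, 1), A = (-3, 3).
1. E is the midpoint of AX ⇒ E = (-3/2, 3/2)
2. P lies on line EF with EP:PF = 1:3 ⇒ P = (-7/8, 9/8)
3. J is the midpoint of EX ⇒ J = (-3/4, 3/4)
4. N is the midpoint of EP ⇒ N = (-19/16, 21/16)
through J parallel to NF: direction (35/16, -21/16); meets YE at B = (-21/8, 15/8)
B = Y + t·(E−Y) with t = 7/4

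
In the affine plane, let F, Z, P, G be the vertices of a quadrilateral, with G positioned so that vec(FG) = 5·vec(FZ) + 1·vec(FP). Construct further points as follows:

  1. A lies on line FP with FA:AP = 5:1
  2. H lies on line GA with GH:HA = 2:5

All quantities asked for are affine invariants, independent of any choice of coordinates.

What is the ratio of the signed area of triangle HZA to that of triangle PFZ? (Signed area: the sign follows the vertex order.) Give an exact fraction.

Choose coordinates F = (0, 0), Z = (1, 0), P = (0, 1), G = (5, 1).
1. A lies on line FP with FA:AP = 5:1 ⇒ A = (0, 5/6)
2. H lies on line GA with GH:HA = 2:5 ⇒ H = (25/7, 20/21)
2·[HZA] = -65/21, 2·[PFZ] = 1
[HZA]:[PFZ] = -65/21:1 = -65/21

[HZA]:[PFZ] = -65/21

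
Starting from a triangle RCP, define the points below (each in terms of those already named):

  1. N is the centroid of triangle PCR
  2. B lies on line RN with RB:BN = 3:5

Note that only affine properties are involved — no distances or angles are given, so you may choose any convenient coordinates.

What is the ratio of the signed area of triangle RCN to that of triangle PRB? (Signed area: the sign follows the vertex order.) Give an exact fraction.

Choose coordinates R = (0, 0), C = (1, 0), P = (0, 1).
1. N is the centroid of triangle PCR ⇒ N = (1/3, 1/3)
2. B lies on line RN with RB:BN = 3:5 ⇒ B = (1/8, 1/8)
2·[RCN] = 1/3, 2·[PRB] = 1/8
[RCN]:[PRB] = 1/3:1/8 = 8/3

[RCN]:[PRB] = 8/3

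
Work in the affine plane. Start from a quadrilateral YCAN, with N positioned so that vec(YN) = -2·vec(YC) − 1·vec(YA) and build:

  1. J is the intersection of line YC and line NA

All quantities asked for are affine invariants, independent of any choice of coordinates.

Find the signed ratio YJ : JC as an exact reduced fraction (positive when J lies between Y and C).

YJ:JC = -1/2

Choose coordinates Y = (0, 0), C = (1, 0), A = (0, 1), N = (-2, -1).
1. J is the intersection of line YC and line NA ⇒ J = (-1, 0)
J = Y + t·(C−Y) with t = -1, so YJ:JC = t:(1−t) = -1:2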